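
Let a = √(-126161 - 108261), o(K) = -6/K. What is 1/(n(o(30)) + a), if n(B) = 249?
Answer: 249/296423 - I*√234422/296423 ≈ 0.00084002 - 0.0016334*I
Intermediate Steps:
a = I*√234422 (a = √(-234422) = I*√234422 ≈ 484.17*I)
1/(n(o(30)) + a) = 1/(249 + I*√234422)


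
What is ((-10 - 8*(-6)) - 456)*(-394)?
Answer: 164692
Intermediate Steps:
((-10 - 8*(-6)) - 456)*(-394) = ((-10 + 48) - 456)*(-394) = (38 - 456)*(-394) = -418*(-394) = 164692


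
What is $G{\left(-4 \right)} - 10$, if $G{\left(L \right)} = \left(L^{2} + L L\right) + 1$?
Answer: $23$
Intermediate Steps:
$G{\left(L \right)} = 1 + 2 L^{2}$ ($G{\left(L \right)} = \left(L^{2} + L^{2}\right) + 1 = 2 L^{2} + 1 = 1 + 2 L^{2}$)
$G{\left(-4 \right)} - 10 = \left(1 + 2 \left(-4\right)^{2}\right) - 10 = \left(1 + 2 \cdot 16\right) - 10 = \left(1 + 32\right) - 10 = 33 - 10 = 23$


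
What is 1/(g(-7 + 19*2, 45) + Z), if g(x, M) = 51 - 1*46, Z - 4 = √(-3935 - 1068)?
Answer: 9/5084 - I*√5003/5084 ≈ 0.0017703 - 0.013913*I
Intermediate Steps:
Z = 4 + I*√5003 (Z = 4 + √(-3935 - 1068) = 4 + √(-5003) = 4 + I*√5003 ≈ 4.0 + 70.732*I)
g(x, M) = 5 (g(x, M) = 51 - 46 = 5)
1/(g(-7 + 19*2, 45) + Z) = 1/(5 + (4 + I*√5003)) = 1/(9 + I*√5003)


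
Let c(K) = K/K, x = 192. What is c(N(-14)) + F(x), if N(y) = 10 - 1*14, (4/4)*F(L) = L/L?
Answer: 2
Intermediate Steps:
F(L) = 1 (F(L) = L/L = 1)
N(y) = -4 (N(y) = 10 - 14 = -4)
c(K) = 1
c(N(-14)) + F(x) = 1 + 1 = 2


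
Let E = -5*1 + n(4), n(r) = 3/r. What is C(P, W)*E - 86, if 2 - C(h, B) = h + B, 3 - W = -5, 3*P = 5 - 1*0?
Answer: -641/12 ≈ -53.417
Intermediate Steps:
P = 5/3 (P = (5 - 1*0)/3 = (5 + 0)/3 = (1/3)*5 = 5/3 ≈ 1.6667)
W = 8 (W = 3 - 1*(-5) = 3 + 5 = 8)
C(h, B) = 2 - B - h (C(h, B) = 2 - (h + B) = 2 - (B + h) = 2 + (-B - h) = 2 - B - h)
E = -17/4 (E = -5*1 + 3/4 = -5 + 3*(1/4) = -5 + 3/4 = -17/4 ≈ -4.2500)
C(P, W)*E - 86 = (2 - 1*8 - 1*5/3)*(-17/4) - 86 = (2 - 8 - 5/3)*(-17/4) - 86 = -23/3*(-17/4) - 86 = 391/12 - 86 = -641/12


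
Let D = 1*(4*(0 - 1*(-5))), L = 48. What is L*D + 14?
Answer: 974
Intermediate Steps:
D = 20 (D = 1*(4*(0 + 5)) = 1*(4*5) = 1*20 = 20)
L*D + 14 = 48*20 + 14 = 960 + 14 = 974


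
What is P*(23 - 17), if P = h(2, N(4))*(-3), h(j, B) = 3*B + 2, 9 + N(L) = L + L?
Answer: 18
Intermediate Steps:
N(L) = -9 + 2*L (N(L) = -9 + (L + L) = -9 + 2*L)
h(j, B) = 2 + 3*B
P = 3 (P = (2 + 3*(-9 + 2*4))*(-3) = (2 + 3*(-9 + 8))*(-3) = (2 + 3*(-1))*(-3) = (2 - 3)*(-3) = -1*(-3) = 3)
P*(23 - 17) = 3*(23 - 17) = 3*6 = 18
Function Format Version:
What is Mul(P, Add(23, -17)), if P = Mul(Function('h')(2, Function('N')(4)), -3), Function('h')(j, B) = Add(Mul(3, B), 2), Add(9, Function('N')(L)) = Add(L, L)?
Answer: 18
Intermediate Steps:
Function('N')(L) = Add(-9, Mul(2, L)) (Function('N')(L) = Add(-9, Add(L, L)) = Add(-9, Mul(2, L)))
Function('h')(j, B) = Add(2, Mul(3, B))
P = 3 (P = Mul(Add(2, Mul(3, Add(-9, Mul(2, 4)))), -3) = Mul(Add(2, Mul(3, Add(-9, 8))), -3) = Mul(Add(2, Mul(3, -1)), -3) = Mul(Add(2, -3), -3) = Mul(-1, -3) = 3)
Mul(P, Add(23, -17)) = Mul(3, Add(23, -17)) = Mul(3, 6) = 18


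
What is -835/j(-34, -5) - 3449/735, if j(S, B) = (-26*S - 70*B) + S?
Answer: -63367/11760 ≈ -5.3884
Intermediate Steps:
j(S, B) = -70*B - 25*S (j(S, B) = (-70*B - 26*S) + S = -70*B - 25*S)
-835/j(-34, -5) - 3449/735 = -835/(-70*(-5) - 25*(-34)) - 3449/735 = -835/(350 + 850) - 3449*1/735 = -835/1200 - 3449/735 = -835*1/1200 - 3449/735 = -167/240 - 3449/735 = -63367/11760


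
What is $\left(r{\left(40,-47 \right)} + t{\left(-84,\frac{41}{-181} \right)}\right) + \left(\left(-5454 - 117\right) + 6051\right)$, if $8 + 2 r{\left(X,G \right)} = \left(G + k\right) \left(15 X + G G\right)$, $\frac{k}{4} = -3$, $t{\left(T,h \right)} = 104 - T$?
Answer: $- \frac{164403}{2} \approx -82202.0$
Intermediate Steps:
$k = -12$ ($k = 4 \left(-3\right) = -12$)
$r{\left(X,G \right)} = -4 + \frac{\left(-12 + G\right) \left(G^{2} + 15 X\right)}{2}$ ($r{\left(X,G \right)} = -4 + \frac{\left(G - 12\right) \left(15 X + G G\right)}{2} = -4 + \frac{\left(-12 + G\right) \left(15 X + G^{2}\right)}{2} = -4 + \frac{\left(-12 + G\right) \left(G^{2} + 15 X\right)}{2}$)
$\left(r{\left(40,-47 \right)} + t{\left(-84,\frac{41}{-181} \right)}\right) + \left(\left(-5454 - 117\right) + 6051\right) = \left(\left(-4 + \frac{\left(-47\right)^{3}}{2} - 3600 - 6 \left(-47\right)^{2} + \frac{15}{2} \left(-47\right) 40\right) + \left(104 - -84\right)\right) + \left(\left(-5454 - 117\right) + 6051\right) = \left(\left(-4 + \frac{1}{2} \left(-103823\right) - 3600 - 13254 - 14100\right) + \left(104 + 84\right)\right) + \left(-5571 + 6051\right) = \left(\left(-4 - \frac{103823}{2} - 3600 - 13254 - 14100\right) + 188\right) + 480 = \left(- \frac{165739}{2} + 188\right) + 480 = - \frac{165363}{2} + 480 = - \frac{164403}{2}$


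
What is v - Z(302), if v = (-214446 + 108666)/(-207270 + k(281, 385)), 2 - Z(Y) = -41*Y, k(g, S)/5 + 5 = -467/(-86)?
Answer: -44147227272/3565007 ≈ -12383.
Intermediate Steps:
k(g, S) = 185/86 (k(g, S) = -25 + 5*(-467/(-86)) = -25 + 5*(-467*(-1/86)) = -25 + 5*(467/86) = -25 + 2335/86 = 185/86)
Z(Y) = 2 + 41*Y (Z(Y) = 2 - (-41)*Y = 2 + 41*Y)
v = 1819416/3565007 (v = (-214446 + 108666)/(-207270 + 185/86) = -105780/(-17825035/86) = -105780*(-86/17825035) = 1819416/3565007 ≈ 0.51035)
v - Z(302) = 1819416/3565007 - (2 + 41*302) = 1819416/3565007 - (2 + 12382) = 1819416/3565007 - 1*12384 = 1819416/3565007 - 12384 = -44147227272/3565007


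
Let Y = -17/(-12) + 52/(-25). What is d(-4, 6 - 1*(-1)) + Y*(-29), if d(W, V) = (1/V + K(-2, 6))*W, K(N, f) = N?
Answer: 55997/2100 ≈ 26.665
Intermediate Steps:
Y = -199/300 (Y = -17*(-1/12) + 52*(-1/25) = 17/12 - 52/25 = -199/300 ≈ -0.66333)
d(W, V) = W*(-2 + 1/V) (d(W, V) = (1/V - 2)*W = (-2 + 1/V)*W = W*(-2 + 1/V))
d(-4, 6 - 1*(-1)) + Y*(-29) = (-2*(-4) - 4/(6 - 1*(-1))) - 199/300*(-29) = (8 - 4/(6 + 1)) + 5771/300 = (8 - 4/7) + 5771/300 = 52/7 + 5771/300 = 55997/2100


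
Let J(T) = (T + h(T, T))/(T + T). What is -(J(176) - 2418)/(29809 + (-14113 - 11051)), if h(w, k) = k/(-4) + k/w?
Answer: 851003/1635040 ≈ 0.52048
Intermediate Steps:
h(w, k) = -k/4 + k/w (h(w, k) = k*(-1/4) + k/w = -k/4 + k/w)
J(T) = (1 + 3*T/4)/(2*T) (J(T) = (T + (-T/4 + T/T))/(T + T) = (T + (-T/4 + 1))/((2*T)) = (T + (1 - T/4))*(1/(2*T)) = (1 + 3*T/4)*(1/(2*T)) = (1 + 3*T/4)/(2*T))
-(J(176) - 2418)/(29809 + (-14113 - 11051)) = -((1/8)*(4 + 3*176)/176 - 2418)/(29809 + (-14113 - 11051)) = -((1/8)*(1/176)*(4 + 528) - 2418)/(29809 - 25164) = -((1/8)*(1/176)*532 - 2418)/4645 = -(133/352 - 2418)/4645 = -(-851003)/(352*4645) = -1*(-851003/1635040) = 851003/1635040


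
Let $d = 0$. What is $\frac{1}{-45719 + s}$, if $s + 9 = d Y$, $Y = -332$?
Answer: $- \frac{1}{45728} \approx -2.1868 \cdot 10^{-5}$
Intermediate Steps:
$s = -9$ ($s = -9 + 0 \left(-332\right) = -9 + 0 = -9$)
$\frac{1}{-45719 + s} = \frac{1}{-45719 - 9} = \frac{1}{-45728} = - \frac{1}{45728}$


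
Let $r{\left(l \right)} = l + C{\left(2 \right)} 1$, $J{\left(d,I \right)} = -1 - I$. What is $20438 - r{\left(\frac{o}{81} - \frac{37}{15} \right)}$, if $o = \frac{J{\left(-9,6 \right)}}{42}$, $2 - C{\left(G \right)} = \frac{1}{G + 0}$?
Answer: $\frac{24833347}{1215} \approx 20439.0$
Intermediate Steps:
$C{\left(G \right)} = 2 - \frac{1}{G}$ ($C{\left(G \right)} = 2 - \frac{1}{G + 0} = 2 - \frac{1}{G}$)
$o = - \frac{1}{6}$ ($o = \frac{-1 - 6}{42} = \left(-1 - 6\right) \frac{1}{42} = \left(-7\right) \frac{1}{42} = - \frac{1}{6} \approx -0.16667$)
$r{\left(l \right)} = \frac{3}{2} + l$ ($r{\left(l \right)} = l + \left(2 - \frac{1}{2}\right) 1 = l + \frac{3}{2} \cdot 1 = l + \frac{3}{2} = \frac{3}{2} + l$)
$20438 - r{\left(\frac{o}{81} - \frac{37}{15} \right)} = 20438 - \left(\frac{3}{2} - \left(\frac{1}{486} + \frac{37}{15}\right)\right) = 20438 - \left(\frac{3}{2} - \frac{5999}{2430}\right) = 20438 - - \frac{1177}{1215} = 20438 + \frac{1177}{1215} = \frac{24833347}{1215}$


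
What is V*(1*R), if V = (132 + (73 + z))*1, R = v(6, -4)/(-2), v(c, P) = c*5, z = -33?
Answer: -2580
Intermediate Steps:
v(c, P) = 5*c
R = -15 (R = (5*6)/(-2) = 30*(-1/2) = -15)
V = 172 (V = (132 + (73 - 33))*1 = (132 + 40)*1 = 172*1 = 172)
V*(1*R) = 172*(1*(-15)) = 172*(-15) = -2580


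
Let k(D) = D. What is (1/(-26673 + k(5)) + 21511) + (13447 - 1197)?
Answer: 900338347/26668 ≈ 33761.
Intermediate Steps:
(1/(-26673 + k(5)) + 21511) + (13447 - 1197) = (1/(-26673 + 5) + 21511) + (13447 - 1197) = (1/(-26668) + 21511) + 12250 = (-1/26668 + 21511) + 12250 = 573655347/26668 + 12250 = 900338347/26668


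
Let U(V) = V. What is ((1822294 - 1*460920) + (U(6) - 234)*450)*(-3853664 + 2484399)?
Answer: -1723595181110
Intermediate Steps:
((1822294 - 1*460920) + (U(6) - 234)*450)*(-3853664 + 2484399) = ((1822294 - 1*460920) + (6 - 234)*450)*(-3853664 + 2484399) = ((1822294 - 460920) - 228*450)*(-1369265) = (1361374 - 102600)*(-1369265) = 1258774*(-1369265) = -1723595181110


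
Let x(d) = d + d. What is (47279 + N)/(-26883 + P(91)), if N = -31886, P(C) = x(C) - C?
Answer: -15393/26792 ≈ -0.57454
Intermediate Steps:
x(d) = 2*d
P(C) = C (P(C) = 2*C - C = C)
(47279 + N)/(-26883 + P(91)) = (47279 - 31886)/(-26883 + 91) = 15393/(-26792) = 15393*(-1/26792) = -15393/26792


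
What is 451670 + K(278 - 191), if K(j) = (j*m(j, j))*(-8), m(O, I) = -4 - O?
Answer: 515006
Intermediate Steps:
K(j) = -8*j*(-4 - j) (K(j) = (j*(-4 - j))*(-8) = -8*j*(-4 - j))
451670 + K(278 - 191) = 451670 + 8*(278 - 191)*(4 + (278 - 191)) = 451670 + 8*87*(4 + 87) = 451670 + 8*87*91 = 451670 + 63336 = 515006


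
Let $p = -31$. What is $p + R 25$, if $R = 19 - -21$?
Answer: $969$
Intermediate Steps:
$R = 40$ ($R = 19 + 21 = 40$)
$p + R 25 = -31 + 40 \cdot 25 = -31 + 1000 = 969$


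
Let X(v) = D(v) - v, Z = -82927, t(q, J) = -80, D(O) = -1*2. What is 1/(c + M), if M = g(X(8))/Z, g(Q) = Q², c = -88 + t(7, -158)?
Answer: -82927/13931836 ≈ -0.0059523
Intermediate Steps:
D(O) = -2
X(v) = -2 - v
c = -168 (c = -88 - 80 = -168)
M = -100/82927 (M = (-2 - 1*8)²/(-82927) = (-2 - 8)²*(-1/82927) = (-10)²*(-1/82927) = 100*(-1/82927) = -100/82927 ≈ -0.0012059)
1/(c + M) = 1/(-168 - 100/82927) = 1/(-13931836/82927) = -82927/13931836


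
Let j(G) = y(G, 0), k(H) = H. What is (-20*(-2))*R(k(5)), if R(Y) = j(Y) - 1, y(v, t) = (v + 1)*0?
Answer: -40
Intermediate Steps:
y(v, t) = 0 (y(v, t) = (1 + v)*0 = 0)
j(G) = 0
R(Y) = -1 (R(Y) = 0 - 1 = -1)
(-20*(-2))*R(k(5)) = -20*(-2)*(-1) = 40*(-1) = -40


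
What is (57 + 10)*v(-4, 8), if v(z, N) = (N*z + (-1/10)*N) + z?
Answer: -12328/5 ≈ -2465.6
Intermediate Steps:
v(z, N) = z - N/10 + N*z (v(z, N) = (N*z + (-1*⅒)*N) + z = (N*z - N/10) + z = (-N/10 + N*z) + z = z - N/10 + N*z)
(57 + 10)*v(-4, 8) = (57 + 10)*(-4 - ⅒*8 + 8*(-4)) = 67*(-4 - ⅘ - 32) = 67*(-184/5) = -12328/5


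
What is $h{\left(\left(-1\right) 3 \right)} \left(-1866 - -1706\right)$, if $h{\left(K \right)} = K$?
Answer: $480$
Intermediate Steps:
$h{\left(\left(-1\right) 3 \right)} \left(-1866 - -1706\right) = \left(-1\right) 3 \left(-1866 - -1706\right) = - 3 \left(-1866 + 1706\right) = \left(-3\right) \left(-160\right) = 480$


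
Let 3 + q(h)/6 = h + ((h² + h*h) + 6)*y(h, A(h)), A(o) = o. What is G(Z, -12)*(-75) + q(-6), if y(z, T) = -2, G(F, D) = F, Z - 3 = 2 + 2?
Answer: -1515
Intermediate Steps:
Z = 7 (Z = 3 + (2 + 2) = 3 + 4 = 7)
q(h) = -90 - 24*h² + 6*h (q(h) = -18 + 6*(h + ((h² + h*h) + 6)*(-2)) = -18 + 6*(h + ((h² + h²) + 6)*(-2)) = -18 + 6*(h + (2*h² + 6)*(-2)) = -18 + 6*(h + (6 + 2*h²)*(-2)) = -18 + 6*(h + (-12 - 4*h²)) = -18 + 6*(-12 + h - 4*h²) = -18 + (-72 - 24*h² + 6*h) = -90 - 24*h² + 6*h)
G(Z, -12)*(-75) + q(-6) = 7*(-75) + (-90 - 24*(-6)² + 6*(-6)) = -525 + (-90 - 24*36 - 36) = -525 + (-90 - 864 - 36) = -525 - 990 = -1515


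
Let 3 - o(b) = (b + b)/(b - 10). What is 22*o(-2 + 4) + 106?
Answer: 183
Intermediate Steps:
o(b) = 3 - 2*b/(-10 + b) (o(b) = 3 - (b + b)/(b - 10) = 3 - 2*b/(-10 + b))
22*o(-2 + 4) + 106 = 22*((-30 + (-2 + 4))/(-10 + (-2 + 4))) + 106 = 22*((-30 + 2)/(-10 + 2)) + 106 = 22*(-28/(-8)) + 106 = 22*(-⅛*(-28)) + 106 = 22*(7/2) + 106 = 77 + 106 = 183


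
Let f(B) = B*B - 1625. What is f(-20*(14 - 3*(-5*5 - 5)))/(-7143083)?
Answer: -4324775/7143083 ≈ -0.60545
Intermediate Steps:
f(B) = -1625 + B**2 (f(B) = B**2 - 1625 = -1625 + B**2)
f(-20*(14 - 3*(-5*5 - 5)))/(-7143083) = (-1625 + (-20*(14 - 3*(-5*5 - 5)))**2)/(-7143083) = (-1625 + (-20*(14 - 3*(-25 - 5)))**2)*(-1/7143083) = (-1625 + (-20*(14 - 3*(-30)))**2)*(-1/7143083) = (-1625 + (-20*(14 + 90))**2)*(-1/7143083) = (-1625 + (-20*104)**2)*(-1/7143083) = (-1625 + (-2080)**2)*(-1/7143083) = (-1625 + 4326400)*(-1/7143083) = 4324775*(-1/7143083) = -4324775/7143083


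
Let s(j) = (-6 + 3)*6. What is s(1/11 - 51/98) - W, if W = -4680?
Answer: 4662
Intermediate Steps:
s(j) = -18 (s(j) = -3*6 = -18)
s(1/11 - 51/98) - W = -18 - 1*(-4680) = -18 + 4680 = 4662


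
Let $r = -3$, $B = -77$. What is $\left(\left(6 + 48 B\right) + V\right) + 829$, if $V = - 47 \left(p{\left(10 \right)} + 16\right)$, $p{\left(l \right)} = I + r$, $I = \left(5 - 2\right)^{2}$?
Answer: $-3895$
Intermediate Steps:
$I = 9$ ($I = 3^{2} = 9$)
$p{\left(l \right)} = 6$ ($p{\left(l \right)} = 9 - 3 = 6$)
$V = -1034$ ($V = - 47 \left(6 + 16\right) = \left(-47\right) 22 = -1034$)
$\left(\left(6 + 48 B\right) + V\right) + 829 = \left(\left(6 + 48 \left(-77\right)\right) - 1034\right) + 829 = \left(\left(6 - 3696\right) - 1034\right) + 829 = \left(-3690 - 1034\right) + 829 = -4724 + 829 = -3895$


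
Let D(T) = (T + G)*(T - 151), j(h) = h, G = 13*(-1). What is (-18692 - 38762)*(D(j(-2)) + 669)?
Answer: -170293656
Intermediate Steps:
G = -13
D(T) = (-151 + T)*(-13 + T) (D(T) = (T - 13)*(T - 151) = (-13 + T)*(-151 + T) = (-151 + T)*(-13 + T))
(-18692 - 38762)*(D(j(-2)) + 669) = (-18692 - 38762)*((1963 + (-2)² - 164*(-2)) + 669) = -57454*((1963 + 4 + 328) + 669) = -57454*(2295 + 669) = -57454*2964 = -170293656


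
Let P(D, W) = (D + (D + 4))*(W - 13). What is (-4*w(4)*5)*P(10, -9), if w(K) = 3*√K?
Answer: 63360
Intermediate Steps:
P(D, W) = (-13 + W)*(4 + 2*D) (P(D, W) = (D + (4 + D))*(-13 + W) = (4 + 2*D)*(-13 + W) = (-13 + W)*(4 + 2*D))
(-4*w(4)*5)*P(10, -9) = (-12*√4*5)*(-52 - 26*10 + 4*(-9) + 2*10*(-9)) = (-12*2*5)*(-52 - 260 - 36 - 180) = (-4*6*5)*(-528) = -24*5*(-528) = -120*(-528) = 63360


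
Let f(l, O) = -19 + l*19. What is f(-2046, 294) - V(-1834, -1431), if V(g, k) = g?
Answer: -37059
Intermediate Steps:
f(l, O) = -19 + 19*l
f(-2046, 294) - V(-1834, -1431) = (-19 + 19*(-2046)) - 1*(-1834) = (-19 - 38874) + 1834 = -38893 + 1834 = -37059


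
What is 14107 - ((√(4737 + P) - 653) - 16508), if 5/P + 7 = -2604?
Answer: 31268 - √32293636522/2611 ≈ 31199.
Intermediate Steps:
P = -5/2611 (P = 5/(-7 - 2604) = 5/(-2611) = 5*(-1/2611) = -5/2611 ≈ -0.0019150)
14107 - ((√(4737 + P) - 653) - 16508) = 14107 - ((√(4737 - 5/2611) - 653) - 16508) = 14107 - ((√(12368302/2611) - 653) - 16508) = 14107 - ((√32293636522/2611 - 653) - 16508) = 14107 - ((-653 + √32293636522/2611) - 16508) = 14107 - (-17161 + √32293636522/2611) = 14107 + (17161 - √32293636522/2611) = 31268 - √32293636522/2611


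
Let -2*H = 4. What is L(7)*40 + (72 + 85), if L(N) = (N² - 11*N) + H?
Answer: -1043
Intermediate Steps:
H = -2 (H = -½*4 = -2)
L(N) = -2 + N² - 11*N (L(N) = (N² - 11*N) - 2 = -2 + N² - 11*N)
L(7)*40 + (72 + 85) = (-2 + 7² - 11*7)*40 + (72 + 85) = (-2 + 49 - 77)*40 + 157 = -30*40 + 157 = -1200 + 157 = -1043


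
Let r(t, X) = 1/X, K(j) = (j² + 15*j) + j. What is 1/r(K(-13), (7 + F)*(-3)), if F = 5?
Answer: -36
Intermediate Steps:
K(j) = j² + 16*j
1/r(K(-13), (7 + F)*(-3)) = 1/(1/((7 + 5)*(-3))) = 1/(1/(12*(-3))) = 1/(1/(-36)) = 1/(-1/36) = -36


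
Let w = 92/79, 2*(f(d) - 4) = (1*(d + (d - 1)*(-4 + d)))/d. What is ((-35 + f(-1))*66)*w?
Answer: -215556/79 ≈ -2728.6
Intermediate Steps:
f(d) = 4 + (d + (-1 + d)*(-4 + d))/(2*d) (f(d) = 4 + ((1*(d + (d - 1)*(-4 + d)))/d)/2 = 4 + ((1*(d + (-1 + d)*(-4 + d)))/d)/2 = 4 + ((d + (-1 + d)*(-4 + d))/d)/2 = 4 + (d + (-1 + d)*(-4 + d))/(2*d))
w = 92/79 (w = 92*(1/79) = 92/79 ≈ 1.1646)
((-35 + f(-1))*66)*w = ((-35 + (2 + (½)*(-1) + 2/(-1)))*66)*(92/79) = ((-35 + (2 - ½ + 2*(-1)))*66)*(92/79) = ((-35 + (2 - ½ - 2))*66)*(92/79) = ((-35 - ½)*66)*(92/79) = -71/2*66*(92/79) = -2343*92/79 = -215556/79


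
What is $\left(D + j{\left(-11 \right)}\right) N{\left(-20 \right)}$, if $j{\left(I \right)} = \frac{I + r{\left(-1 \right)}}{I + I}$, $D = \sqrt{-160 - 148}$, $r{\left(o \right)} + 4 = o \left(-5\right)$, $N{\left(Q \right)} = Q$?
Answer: $- \frac{100}{11} - 40 i \sqrt{77} \approx -9.0909 - 351.0 i$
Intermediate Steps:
$r{\left(o \right)} = -4 - 5 o$ ($r{\left(o \right)} = -4 + o \left(-5\right) = -4 - 5 o$)
$D = 2 i \sqrt{77}$ ($D = \sqrt{-308} = 2 i \sqrt{77} \approx 17.55 i$)
$j{\left(I \right)} = \frac{1 + I}{2 I}$ ($j{\left(I \right)} = \frac{I - -1}{I + I} = \frac{I + \left(-4 + 5\right)}{2 I} = \left(I + 1\right) \frac{1}{2 I} = \left(1 + I\right) \frac{1}{2 I} = \frac{1 + I}{2 I}$)
$\left(D + j{\left(-11 \right)}\right) N{\left(-20 \right)} = \left(2 i \sqrt{77} + \frac{1 - 11}{2 \left(-11\right)}\right) \left(-20\right) = \left(2 i \sqrt{77} + \frac{1}{2} \left(- \frac{1}{11}\right) \left(-10\right)\right) \left(-20\right) = \left(2 i \sqrt{77} + \frac{5}{11}\right) \left(-20\right) = \left(\frac{5}{11} + 2 i \sqrt{77}\right) \left(-20\right) = - \frac{100}{11} - 40 i \sqrt{77}$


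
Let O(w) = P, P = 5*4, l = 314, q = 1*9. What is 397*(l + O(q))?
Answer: 132598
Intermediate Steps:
q = 9
P = 20
O(w) = 20
397*(l + O(q)) = 397*(314 + 20) = 397*334 = 132598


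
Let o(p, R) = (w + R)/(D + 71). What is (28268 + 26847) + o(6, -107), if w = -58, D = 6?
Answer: 385790/7 ≈ 55113.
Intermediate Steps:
o(p, R) = -58/77 + R/77 (o(p, R) = (-58 + R)/(6 + 71) = (-58 + R)/77 = (-58 + R)*(1/77) = -58/77 + R/77)
(28268 + 26847) + o(6, -107) = (28268 + 26847) + (-58/77 + (1/77)*(-107)) = 55115 + (-58/77 - 107/77) = 55115 - 15/7 = 385790/7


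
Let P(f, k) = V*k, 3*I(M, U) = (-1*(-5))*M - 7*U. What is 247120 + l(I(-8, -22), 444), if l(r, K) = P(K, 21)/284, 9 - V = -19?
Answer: 17545667/71 ≈ 2.4712e+5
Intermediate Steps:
I(M, U) = -7*U/3 + 5*M/3 (I(M, U) = ((-1*(-5))*M - 7*U)/3 = (5*M - 7*U)/3 = (-7*U + 5*M)/3 = -7*U/3 + 5*M/3)
V = 28 (V = 9 - 1*(-19) = 9 + 19 = 28)
P(f, k) = 28*k
l(r, K) = 147/71 (l(r, K) = (28*21)/284 = 588*(1/284) = 147/71)
247120 + l(I(-8, -22), 444) = 247120 + 147/71 = 17545667/71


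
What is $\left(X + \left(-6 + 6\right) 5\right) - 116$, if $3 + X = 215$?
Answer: $96$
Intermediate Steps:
$X = 212$ ($X = -3 + 215 = 212$)
$\left(X + \left(-6 + 6\right) 5\right) - 116 = \left(212 + \left(-6 + 6\right) 5\right) - 116 = \left(212 + 0 \cdot 5\right) - 116 = \left(212 + 0\right) - 116 = 212 - 116 = 96$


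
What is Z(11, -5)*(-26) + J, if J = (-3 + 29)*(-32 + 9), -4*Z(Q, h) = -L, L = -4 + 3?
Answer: -1183/2 ≈ -591.50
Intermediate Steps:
L = -1
Z(Q, h) = -¼ (Z(Q, h) = -(-1)*(-1)/4 = -¼*1 = -¼)
J = -598 (J = 26*(-23) = -598)
Z(11, -5)*(-26) + J = -¼*(-26) - 598 = 13/2 - 598 = -1183/2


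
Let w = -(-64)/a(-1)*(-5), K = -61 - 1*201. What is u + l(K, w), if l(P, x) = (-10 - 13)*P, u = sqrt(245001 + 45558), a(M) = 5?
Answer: 6026 + sqrt(290559) ≈ 6565.0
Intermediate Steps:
K = -262 (K = -61 - 201 = -262)
u = sqrt(290559) ≈ 539.04
w = -64 (w = -(-64)/5*(-5) = -8*(-8/5)*(-5) = (64/5)*(-5) = -64)
l(P, x) = -23*P
u + l(K, w) = sqrt(290559) - 23*(-262) = sqrt(290559) + 6026 = 6026 + sqrt(290559)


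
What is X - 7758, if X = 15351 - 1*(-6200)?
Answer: 13793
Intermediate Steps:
X = 21551 (X = 15351 + 6200 = 21551)
X - 7758 = 21551 - 7758 = 13793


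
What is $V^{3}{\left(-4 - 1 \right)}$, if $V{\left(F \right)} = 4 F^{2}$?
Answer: $1000000$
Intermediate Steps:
$V^{3}{\left(-4 - 1 \right)} = \left(4 \left(-4 - 1\right)^{2}\right)^{3} = \left(4 \left(-5\right)^{2}\right)^{3} = \left(4 \cdot 25\right)^{3} = 100^{3} = 1000000$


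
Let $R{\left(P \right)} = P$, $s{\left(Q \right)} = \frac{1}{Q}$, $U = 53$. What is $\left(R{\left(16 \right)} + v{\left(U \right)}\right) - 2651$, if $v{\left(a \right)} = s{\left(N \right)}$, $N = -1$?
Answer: $-2636$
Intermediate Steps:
$v{\left(a \right)} = -1$ ($v{\left(a \right)} = \frac{1}{-1} = -1$)
$\left(R{\left(16 \right)} + v{\left(U \right)}\right) - 2651 = \left(16 - 1\right) - 2651 = 15 - 2651 = -2636$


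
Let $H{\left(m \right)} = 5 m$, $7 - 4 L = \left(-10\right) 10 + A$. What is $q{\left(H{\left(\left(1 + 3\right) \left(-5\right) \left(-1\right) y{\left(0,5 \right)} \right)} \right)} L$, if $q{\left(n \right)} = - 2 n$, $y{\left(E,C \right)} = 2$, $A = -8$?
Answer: $-11500$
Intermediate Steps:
$L = \frac{115}{4}$ ($L = \frac{7}{4} - \frac{\left(-10\right) 10 - 8}{4} = \frac{7}{4} - \frac{-100 - 8}{4} = \frac{7}{4} - -27 = \frac{7}{4} + 27 = \frac{115}{4} \approx 28.75$)
$q{\left(H{\left(\left(1 + 3\right) \left(-5\right) \left(-1\right) y{\left(0,5 \right)} \right)} \right)} L = - 2 \cdot 5 \left(1 + 3\right) \left(-5\right) \left(-1\right) 2 \cdot \frac{115}{4} = - 2 \cdot 5 \cdot 4 \left(-5\right) \left(-1\right) 2 \cdot \frac{115}{4} = - 2 \cdot 5 \left(-20\right) \left(-1\right) 2 \cdot \frac{115}{4} = - 2 \cdot 5 \cdot 20 \cdot 2 \cdot \frac{115}{4} = - 2 \cdot 5 \cdot 40 \cdot \frac{115}{4} = \left(-2\right) 200 \cdot \frac{115}{4} = \left(-400\right) \frac{115}{4} = -11500$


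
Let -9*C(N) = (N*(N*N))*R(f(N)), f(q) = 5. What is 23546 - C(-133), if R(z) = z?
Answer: -11551271/9 ≈ -1.2835e+6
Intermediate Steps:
C(N) = -5*N³/9 (C(N) = -N*(N*N)*5/9 = -N*N²*5/9 = -N³*5/9 = -5*N³/9)
23546 - C(-133) = 23546 - (-5)*(-133)³/9 = 23546 - (-5)*(-2352637)/9 = 23546 - 1*11763185/9 = 23546 - 11763185/9 = -11551271/9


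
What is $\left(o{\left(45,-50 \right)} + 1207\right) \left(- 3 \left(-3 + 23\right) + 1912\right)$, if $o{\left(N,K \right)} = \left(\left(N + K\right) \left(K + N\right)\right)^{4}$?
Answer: $725672864$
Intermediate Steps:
$o{\left(N,K \right)} = \left(K + N\right)^{8}$ ($o{\left(N,K \right)} = \left(\left(K + N\right) \left(K + N\right)\right)^{4} = \left(\left(K + N\right)^{2}\right)^{4} = \left(K + N\right)^{8}$)
$\left(o{\left(45,-50 \right)} + 1207\right) \left(- 3 \left(-3 + 23\right) + 1912\right) = \left(\left(-50 + 45\right)^{8} + 1207\right) \left(- 3 \left(-3 + 23\right) + 1912\right) = \left(\left(-5\right)^{8} + 1207\right) \left(\left(-3\right) 20 + 1912\right) = \left(390625 + 1207\right) \left(-60 + 1912\right) = 391832 \cdot 1852 = 725672864$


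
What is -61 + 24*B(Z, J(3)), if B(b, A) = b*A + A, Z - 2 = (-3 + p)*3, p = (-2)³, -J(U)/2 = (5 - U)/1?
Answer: 2819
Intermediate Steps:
J(U) = -10 + 2*U (J(U) = -2*(5 - U)/1 = -2*(5 - U) = -10 + 2*U)
p = -8
Z = -31 (Z = 2 + (-3 - 8)*3 = 2 - 11*3 = 2 - 33 = -31)
B(b, A) = A + A*b (B(b, A) = A*b + A = A + A*b)
-61 + 24*B(Z, J(3)) = -61 + 24*((-10 + 2*3)*(1 - 31)) = -61 + 24*((-10 + 6)*(-30)) = -61 + 24*(-4*(-30)) = -61 + 24*120 = -61 + 2880 = 2819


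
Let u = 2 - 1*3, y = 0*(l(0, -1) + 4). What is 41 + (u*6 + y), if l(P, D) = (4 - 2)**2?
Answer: 35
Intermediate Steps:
l(P, D) = 4 (l(P, D) = 2**2 = 4)
y = 0 (y = 0*(4 + 4) = 0*8 = 0)
u = -1 (u = 2 - 3 = -1)
41 + (u*6 + y) = 41 + (-1*6 + 0) = 41 + (-6 + 0) = 41 - 6 = 35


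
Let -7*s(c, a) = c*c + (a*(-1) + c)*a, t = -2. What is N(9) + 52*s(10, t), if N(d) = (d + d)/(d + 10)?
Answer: -74962/133 ≈ -563.62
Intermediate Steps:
s(c, a) = -c²/7 - a*(c - a)/7 (s(c, a) = -(c*c + (a*(-1) + c)*a)/7 = -(c² + (-a + c)*a)/7 = -(c² + (c - a)*a)/7 = -(c² + a*(c - a))/7 = -c²/7 - a*(c - a)/7)
N(d) = 2*d/(10 + d) (N(d) = (2*d)/(10 + d) = 2*d/(10 + d))
N(9) + 52*s(10, t) = 2*9/(10 + 9) + 52*(-⅐*10² + (⅐)*(-2)² - ⅐*(-2)*10) = 2*9/19 + 52*(-⅐*100 + (⅐)*4 + 20/7) = 2*9*(1/19) + 52*(-100/7 + 4/7 + 20/7) = 18/19 + 52*(-76/7) = 18/19 - 3952/7 = -74962/133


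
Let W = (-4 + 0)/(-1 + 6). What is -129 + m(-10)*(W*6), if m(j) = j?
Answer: -81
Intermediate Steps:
W = -⅘ (W = -4/5 = -4*⅕ = -⅘ ≈ -0.80000)
-129 + m(-10)*(W*6) = -129 - (-8)*6 = -129 - 10*(-24/5) = -129 + 48 = -81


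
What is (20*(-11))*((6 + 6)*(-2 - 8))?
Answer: 26400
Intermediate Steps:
(20*(-11))*((6 + 6)*(-2 - 8)) = -2640*(-10) = -220*(-120) = 26400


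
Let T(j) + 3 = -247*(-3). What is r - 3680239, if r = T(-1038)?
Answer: -3679501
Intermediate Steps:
T(j) = 738 (T(j) = -3 - 247*(-3) = -3 + 741 = 738)
r = 738
r - 3680239 = 738 - 3680239 = -3679501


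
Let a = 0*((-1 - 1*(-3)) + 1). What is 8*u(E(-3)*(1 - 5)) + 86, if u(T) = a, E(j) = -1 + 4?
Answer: 86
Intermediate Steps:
E(j) = 3
a = 0 (a = 0*((-1 + 3) + 1) = 0*(2 + 1) = 0*3 = 0)
u(T) = 0
8*u(E(-3)*(1 - 5)) + 86 = 8*0 + 86 = 0 + 86 = 86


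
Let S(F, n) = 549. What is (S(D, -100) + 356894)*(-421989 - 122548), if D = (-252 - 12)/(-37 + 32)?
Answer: -194640938891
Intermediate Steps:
D = 264/5 (D = -264/(-5) = -264*(-1/5) = 264/5 ≈ 52.800)
(S(D, -100) + 356894)*(-421989 - 122548) = (549 + 356894)*(-421989 - 122548) = 357443*(-544537) = -194640938891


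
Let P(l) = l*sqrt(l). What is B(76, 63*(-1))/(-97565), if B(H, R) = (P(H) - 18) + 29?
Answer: -11/97565 - 8*sqrt(19)/5135 ≈ -0.0069036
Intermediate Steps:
P(l) = l**(3/2)
B(H, R) = 11 + H**(3/2) (B(H, R) = (H**(3/2) - 18) + 29 = (-18 + H**(3/2)) + 29 = 11 + H**(3/2))
B(76, 63*(-1))/(-97565) = (11 + 76**(3/2))/(-97565) = (11 + 152*sqrt(19))*(-1/97565) = -11/97565 - 8*sqrt(19)/5135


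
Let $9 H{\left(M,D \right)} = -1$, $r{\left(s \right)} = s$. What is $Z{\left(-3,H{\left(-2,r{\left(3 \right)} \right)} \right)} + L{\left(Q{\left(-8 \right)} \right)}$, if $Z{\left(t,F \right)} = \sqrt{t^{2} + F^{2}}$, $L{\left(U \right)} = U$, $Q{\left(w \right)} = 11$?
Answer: $11 + \frac{\sqrt{730}}{9} \approx 14.002$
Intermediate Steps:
$H{\left(M,D \right)} = - \frac{1}{9}$ ($H{\left(M,D \right)} = \frac{1}{9} \left(-1\right) = - \frac{1}{9}$)
$Z{\left(t,F \right)} = \sqrt{F^{2} + t^{2}}$
$Z{\left(-3,H{\left(-2,r{\left(3 \right)} \right)} \right)} + L{\left(Q{\left(-8 \right)} \right)} = \sqrt{\left(- \frac{1}{9}\right)^{2} + \left(-3\right)^{2}} + 11 = \sqrt{\frac{1}{81} + 9} + 11 = \sqrt{\frac{730}{81}} + 11 = \frac{\sqrt{730}}{9} + 11 = 11 + \frac{\sqrt{730}}{9}$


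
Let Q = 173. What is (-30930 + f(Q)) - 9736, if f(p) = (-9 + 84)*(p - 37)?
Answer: -30466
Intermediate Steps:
f(p) = -2775 + 75*p (f(p) = 75*(-37 + p) = -2775 + 75*p)
(-30930 + f(Q)) - 9736 = (-30930 + (-2775 + 75*173)) - 9736 = (-30930 + (-2775 + 12975)) - 9736 = (-30930 + 10200) - 9736 = -20730 - 9736 = -30466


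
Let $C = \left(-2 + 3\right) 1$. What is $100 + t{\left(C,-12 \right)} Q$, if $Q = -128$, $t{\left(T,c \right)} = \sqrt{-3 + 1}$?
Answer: $100 - 128 i \sqrt{2} \approx 100.0 - 181.02 i$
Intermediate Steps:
$C = 1$ ($C = 1 \cdot 1 = 1$)
$t{\left(T,c \right)} = i \sqrt{2}$ ($t{\left(T,c \right)} = \sqrt{-2} = i \sqrt{2}$)
$100 + t{\left(C,-12 \right)} Q = 100 + i \sqrt{2} \left(-128\right) = 100 - 128 i \sqrt{2}$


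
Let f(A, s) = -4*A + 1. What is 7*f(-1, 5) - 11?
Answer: 24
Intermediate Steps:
f(A, s) = 1 - 4*A
7*f(-1, 5) - 11 = 7*(1 - 4*(-1)) - 11 = 7*(1 + 4) - 11 = 7*5 - 11 = 35 - 11 = 24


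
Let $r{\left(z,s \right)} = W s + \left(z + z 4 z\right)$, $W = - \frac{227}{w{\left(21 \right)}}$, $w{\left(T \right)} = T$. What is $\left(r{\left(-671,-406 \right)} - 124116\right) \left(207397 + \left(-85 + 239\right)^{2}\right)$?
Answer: $\frac{1165201718761}{3} \approx 3.884 \cdot 10^{11}$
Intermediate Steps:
$W = - \frac{227}{21} \approx -10.81$
$r{\left(z,s \right)} = z + 4 z^{2} - \frac{227 s}{21}$ ($r{\left(z,s \right)} = - \frac{227 s}{21} + \left(z + z 4 z\right) = - \frac{227 s}{21} + \left(z + 4 z z\right) = - \frac{227 s}{21} + \left(z + 4 z^{2}\right) = z + 4 z^{2} - \frac{227 s}{21}$)
$\left(r{\left(-671,-406 \right)} - 124116\right) \left(207397 + \left(-85 + 239\right)^{2}\right) = \left(\left(-671 + 4 \left(-671\right)^{2} - - \frac{13166}{3}\right) - 124116\right) \left(207397 + \left(-85 + 239\right)^{2}\right) = \left(\left(-671 + 4 \cdot 450241 + \frac{13166}{3}\right) - 124116\right) \left(207397 + 154^{2}\right) = \left(\left(-671 + 1800964 + \frac{13166}{3}\right) - 124116\right) \left(207397 + 23716\right) = \left(\frac{5414045}{3} - 124116\right) 231113 = \frac{5041697}{3} \cdot 231113 = \frac{1165201718761}{3}$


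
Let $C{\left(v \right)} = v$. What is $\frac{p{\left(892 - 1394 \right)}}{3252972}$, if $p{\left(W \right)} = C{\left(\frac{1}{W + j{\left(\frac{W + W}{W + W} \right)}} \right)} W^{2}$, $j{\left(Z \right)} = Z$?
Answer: $- \frac{63001}{407434743} \approx -0.00015463$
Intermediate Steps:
$p{\left(W \right)} = \frac{W^{2}}{1 + W}$ ($p{\left(W \right)} = \frac{W^{2}}{W + \frac{W + W}{W + W}} = \frac{W^{2}}{W + \frac{2 W}{2 W}} = \frac{W^{2}}{W + 2 W \frac{1}{2 W}} = \frac{W^{2}}{W + 1} = \frac{W^{2}}{1 + W}$)
$\frac{p{\left(892 - 1394 \right)}}{3252972} = \frac{\left(892 - 1394\right)^{2} \frac{1}{1 + \left(892 - 1394\right)}}{3252972} = \frac{\left(892 - 1394\right)^{2}}{1 + \left(892 - 1394\right)} \frac{1}{3252972} = \frac{\left(-502\right)^{2}}{1 - 502} \cdot \frac{1}{3252972} = \frac{252004}{-501} \cdot \frac{1}{3252972} = 252004 \left(- \frac{1}{501}\right) \frac{1}{3252972} = \left(- \frac{252004}{501}\right) \frac{1}{3252972} = - \frac{63001}{407434743}$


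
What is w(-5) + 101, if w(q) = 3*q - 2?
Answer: 84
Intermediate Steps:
w(q) = -2 + 3*q
w(-5) + 101 = (-2 + 3*(-5)) + 101 = (-2 - 15) + 101 = -17 + 101 = 84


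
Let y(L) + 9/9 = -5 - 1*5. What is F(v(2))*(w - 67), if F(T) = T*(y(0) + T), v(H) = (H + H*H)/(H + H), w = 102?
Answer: -1995/4 ≈ -498.75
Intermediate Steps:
v(H) = (H + H**2)/(2*H) (v(H) = (H + H**2)/((2*H)) = (H + H**2)*(1/(2*H)) = (H + H**2)/(2*H))
y(L) = -11 (y(L) = -1 + (-5 - 1*5) = -1 + (-5 - 5) = -1 - 10 = -11)
F(T) = T*(-11 + T)
F(v(2))*(w - 67) = ((1/2 + (1/2)*2)*(-11 + (1/2 + (1/2)*2)))*(102 - 67) = ((1/2 + 1)*(-11 + (1/2 + 1)))*35 = (3*(-11 + 3/2)/2)*35 = ((3/2)*(-19/2))*35 = -57/4*35 = -1995/4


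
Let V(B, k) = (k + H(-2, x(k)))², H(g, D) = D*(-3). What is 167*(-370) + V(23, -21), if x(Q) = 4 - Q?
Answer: -52574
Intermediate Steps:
H(g, D) = -3*D
V(B, k) = (-12 + 4*k)² (V(B, k) = (k - 3*(4 - k))² = (k + (-12 + 3*k))² = (-12 + 4*k)²)
167*(-370) + V(23, -21) = 167*(-370) + 16*(-3 - 21)² = -61790 + 16*(-24)² = -61790 + 16*576 = -61790 + 9216 = -52574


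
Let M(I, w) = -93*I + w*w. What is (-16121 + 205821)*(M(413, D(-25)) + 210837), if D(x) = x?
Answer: 32828154100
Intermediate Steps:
M(I, w) = w² - 93*I (M(I, w) = -93*I + w² = w² - 93*I)
(-16121 + 205821)*(M(413, D(-25)) + 210837) = (-16121 + 205821)*(((-25)² - 93*413) + 210837) = 189700*((625 - 38409) + 210837) = 189700*(-37784 + 210837) = 189700*173053 = 32828154100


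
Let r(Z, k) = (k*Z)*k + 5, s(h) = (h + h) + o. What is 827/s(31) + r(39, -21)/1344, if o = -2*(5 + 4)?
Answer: 116779/3696 ≈ 31.596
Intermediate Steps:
o = -18 (o = -2*9 = -18)
s(h) = -18 + 2*h (s(h) = (h + h) - 18 = 2*h - 18 = -18 + 2*h)
r(Z, k) = 5 + Z*k² (r(Z, k) = (Z*k)*k + 5 = Z*k² + 5 = 5 + Z*k²)
827/s(31) + r(39, -21)/1344 = 827/(-18 + 2*31) + (5 + 39*(-21)²)/1344 = 827/(-18 + 62) + (5 + 39*441)*(1/1344) = 827/44 + (5 + 17199)*(1/1344) = 827*(1/44) + 17204*(1/1344) = 827/44 + 4301/336 = 116779/3696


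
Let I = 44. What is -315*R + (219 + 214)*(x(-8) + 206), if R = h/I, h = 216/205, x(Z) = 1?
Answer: 40420179/451 ≈ 89624.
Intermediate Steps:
h = 216/205 (h = 216*(1/205) = 216/205 ≈ 1.0537)
R = 54/2255 (R = (216/205)/44 = (216/205)*(1/44) = 54/2255 ≈ 0.023947)
-315*R + (219 + 214)*(x(-8) + 206) = -315*54/2255 + (219 + 214)*(1 + 206) = -3402/451 + 433*207 = -3402/451 + 89631 = 40420179/451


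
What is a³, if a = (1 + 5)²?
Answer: 46656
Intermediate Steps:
a = 36 (a = 6² = 36)
a³ = 36³ = 46656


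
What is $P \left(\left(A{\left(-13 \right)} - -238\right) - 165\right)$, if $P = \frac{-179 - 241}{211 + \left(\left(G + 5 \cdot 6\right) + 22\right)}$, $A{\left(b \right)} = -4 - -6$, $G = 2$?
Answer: $- \frac{6300}{53} \approx -118.87$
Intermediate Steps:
$A{\left(b \right)} = 2$ ($A{\left(b \right)} = -4 + 6 = 2$)
$P = - \frac{84}{53}$ ($P = \frac{-179 - 241}{211 + \left(\left(2 + 5 \cdot 6\right) + 22\right)} = - \frac{420}{211 + \left(\left(2 + 30\right) + 22\right)} = - \frac{420}{211 + \left(32 + 22\right)} = - \frac{420}{211 + 54} = - \frac{420}{265} = \left(-420\right) \frac{1}{265} = - \frac{84}{53} \approx -1.5849$)
$P \left(\left(A{\left(-13 \right)} - -238\right) - 165\right) = - \frac{84 \left(\left(2 - -238\right) - 165\right)}{53} = - \frac{84 \left(\left(2 + 238\right) - 165\right)}{53} = - \frac{84 \left(240 - 165\right)}{53} = \left(- \frac{84}{53}\right) 75 = - \frac{6300}{53}$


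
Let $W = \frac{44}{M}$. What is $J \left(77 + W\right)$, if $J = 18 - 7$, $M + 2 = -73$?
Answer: $\frac{63041}{75} \approx 840.55$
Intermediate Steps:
$M = -75$ ($M = -2 - 73 = -75$)
$J = 11$ ($J = 18 - 7 = 11$)
$W = - \frac{44}{75}$ ($W = \frac{44}{-75} = 44 \left(- \frac{1}{75}\right) = - \frac{44}{75} \approx -0.58667$)
$J \left(77 + W\right) = 11 \left(77 - \frac{44}{75}\right) = 11 \cdot \frac{5731}{75} = \frac{63041}{75}$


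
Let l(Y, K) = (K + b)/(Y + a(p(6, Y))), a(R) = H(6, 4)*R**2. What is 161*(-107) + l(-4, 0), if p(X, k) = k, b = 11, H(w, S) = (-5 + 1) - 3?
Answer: -1998343/116 ≈ -17227.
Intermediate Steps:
H(w, S) = -7 (H(w, S) = -4 - 3 = -7)
a(R) = -7*R**2
l(Y, K) = (11 + K)/(Y - 7*Y**2) (l(Y, K) = (K + 11)/(Y - 7*Y**2) = (11 + K)/(Y - 7*Y**2))
161*(-107) + l(-4, 0) = 161*(-107) + (11 + 0)/((-4)*(1 - 7*(-4))) = -17227 - 1/4*11/(1 + 28) = -17227 - 1/4*11/29 = -17227 - 1/4*1/29*11 = -17227 - 11/116 = -1998343/116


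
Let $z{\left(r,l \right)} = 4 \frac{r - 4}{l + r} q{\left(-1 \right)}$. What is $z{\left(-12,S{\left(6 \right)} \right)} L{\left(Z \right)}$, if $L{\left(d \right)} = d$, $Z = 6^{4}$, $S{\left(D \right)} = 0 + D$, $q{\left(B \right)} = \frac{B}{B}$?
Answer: $13824$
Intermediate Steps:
$q{\left(B \right)} = 1$
$S{\left(D \right)} = D$
$Z = 1296$
$z{\left(r,l \right)} = \frac{4 \left(-4 + r\right)}{l + r}$ ($z{\left(r,l \right)} = 4 \frac{r - 4}{l + r} 1 = 4 \frac{-4 + r}{l + r} 1 = \frac{4 \left(-4 + r\right)}{l + r} 1 = \frac{4 \left(-4 + r\right)}{l + r}$)
$z{\left(-12,S{\left(6 \right)} \right)} L{\left(Z \right)} = \frac{4 \left(-4 - 12\right)}{6 - 12} \cdot 1296 = 4 \frac{1}{-6} \left(-16\right) 1296 = 4 \left(- \frac{1}{6}\right) \left(-16\right) 1296 = \frac{32}{3} \cdot 1296 = 13824$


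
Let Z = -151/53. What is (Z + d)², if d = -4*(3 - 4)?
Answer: 3721/2809 ≈ 1.3247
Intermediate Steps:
Z = -151/53 (Z = -151*1/53 = -151/53 ≈ -2.8491)
d = 4 (d = -4*(-1) = 4)
(Z + d)² = (-151/53 + 4)² = (61/53)² = 3721/2809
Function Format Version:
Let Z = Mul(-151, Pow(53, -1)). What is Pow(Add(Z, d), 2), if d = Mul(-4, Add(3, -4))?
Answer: Rational(3721, 2809) ≈ 1.3247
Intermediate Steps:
Z = Rational(-151, 53) (Z = Mul(-151, Rational(1, 53)) = Rational(-151, 53) ≈ -2.8491)
d = 4 (d = Mul(-4, -1) = 4)
Pow(Add(Z, d), 2) = Pow(Add(Rational(-151, 53), 4), 2) = Pow(Rational(61, 53), 2) = Rational(3721, 2809)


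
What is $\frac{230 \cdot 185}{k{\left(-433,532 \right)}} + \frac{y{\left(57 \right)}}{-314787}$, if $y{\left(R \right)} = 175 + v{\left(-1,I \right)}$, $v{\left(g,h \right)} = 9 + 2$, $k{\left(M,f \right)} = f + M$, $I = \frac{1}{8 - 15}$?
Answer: $\frac{405883892}{944361} \approx 429.8$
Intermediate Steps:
$I = - \frac{1}{7}$ ($I = \frac{1}{-7} = - \frac{1}{7} \approx -0.14286$)
$k{\left(M,f \right)} = M + f$
$v{\left(g,h \right)} = 11$
$y{\left(R \right)} = 186$ ($y{\left(R \right)} = 175 + 11 = 186$)
$\frac{230 \cdot 185}{k{\left(-433,532 \right)}} + \frac{y{\left(57 \right)}}{-314787} = \frac{230 \cdot 185}{-433 + 532} + \frac{186}{-314787} = \frac{42550}{99} + 186 \left(- \frac{1}{314787}\right) = 42550 \cdot \frac{1}{99} - \frac{62}{104929} = \frac{42550}{99} - \frac{62}{104929} = \frac{405883892}{944361}$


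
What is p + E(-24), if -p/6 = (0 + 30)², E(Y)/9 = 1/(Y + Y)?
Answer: -86403/16 ≈ -5400.2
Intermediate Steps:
E(Y) = 9/(2*Y) (E(Y) = 9/(Y + Y) = 9/((2*Y)) = 9*(1/(2*Y)) = 9/(2*Y))
p = -5400 (p = -6*(0 + 30)² = -6*30² = -6*900 = -5400)
p + E(-24) = -5400 + (9/2)/(-24) = -5400 + (9/2)*(-1/24) = -5400 - 3/16 = -86403/16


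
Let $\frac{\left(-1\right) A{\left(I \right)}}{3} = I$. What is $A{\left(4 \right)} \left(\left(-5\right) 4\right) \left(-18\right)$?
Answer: $-4320$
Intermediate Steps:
$A{\left(I \right)} = - 3 I$
$A{\left(4 \right)} \left(\left(-5\right) 4\right) \left(-18\right) = \left(-3\right) 4 \left(\left(-5\right) 4\right) \left(-18\right) = \left(-12\right) \left(-20\right) \left(-18\right) = 240 \left(-18\right) = -4320$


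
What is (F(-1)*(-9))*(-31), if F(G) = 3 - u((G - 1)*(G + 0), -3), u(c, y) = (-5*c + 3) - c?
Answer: 3348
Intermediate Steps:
u(c, y) = 3 - 6*c (u(c, y) = (3 - 5*c) - c = 3 - 6*c)
F(G) = 6*G*(-1 + G) (F(G) = 3 - (3 - 6*(G - 1)*(G + 0)) = 3 - (3 - 6*(-1 + G)*G) = 3 - (3 - 6*G*(-1 + G)) = 3 + (-3 + 6*G*(-1 + G)) = 6*G*(-1 + G))
(F(-1)*(-9))*(-31) = ((6*(-1)*(-1 - 1))*(-9))*(-31) = ((6*(-1)*(-2))*(-9))*(-31) = (12*(-9))*(-31) = -108*(-31) = 3348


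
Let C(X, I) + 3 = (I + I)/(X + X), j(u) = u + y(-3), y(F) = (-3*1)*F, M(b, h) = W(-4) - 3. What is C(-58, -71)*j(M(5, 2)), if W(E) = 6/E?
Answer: -927/116 ≈ -7.9914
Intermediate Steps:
M(b, h) = -9/2 (M(b, h) = 6/(-4) - 3 = 6*(-1/4) - 3 = -3/2 - 3 = -9/2)
y(F) = -3*F
j(u) = 9 + u (j(u) = u - 3*(-3) = u + 9 = 9 + u)
C(X, I) = -3 + I/X (C(X, I) = -3 + (I + I)/(X + X) = -3 + (2*I)/((2*X)) = -3 + (2*I)*(1/(2*X)) = -3 + I/X)
C(-58, -71)*j(M(5, 2)) = (-3 - 71/(-58))*(9 - 9/2) = (-3 - 71*(-1/58))*(9/2) = (-3 + 71/58)*(9/2) = -103/58*9/2 = -927/116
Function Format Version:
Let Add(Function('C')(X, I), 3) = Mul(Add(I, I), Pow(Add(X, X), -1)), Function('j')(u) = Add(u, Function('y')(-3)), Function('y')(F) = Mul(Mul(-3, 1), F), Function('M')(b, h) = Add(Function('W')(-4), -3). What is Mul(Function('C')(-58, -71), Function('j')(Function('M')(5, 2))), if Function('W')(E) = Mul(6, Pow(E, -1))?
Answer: Rational(-927, 116) ≈ -7.9914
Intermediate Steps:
Function('M')(b, h) = Rational(-9, 2) (Function('M')(b, h) = Add(Mul(6, Pow(-4, -1)), -3) = Add(Mul(6, Rational(-1, 4)), -3) = Add(Rational(-3, 2), -3) = Rational(-9, 2))
Function('y')(F) = Mul(-3, F)
Function('j')(u) = Add(9, u) (Function('j')(u) = Add(u, Mul(-3, -3)) = Add(u, 9) = Add(9, u))
Function('C')(X, I) = Add(-3, Mul(I, Pow(X, -1))) (Function('C')(X, I) = Add(-3, Mul(Add(I, I), Pow(Add(X, X), -1))) = Add(-3, Mul(Mul(2, I), Pow(Mul(2, X), -1))) = Add(-3, Mul(Mul(2, I), Mul(Rational(1, 2), Pow(X, -1)))) = Add(-3, Mul(I, Pow(X, -1))))
Mul(Function('C')(-58, -71), Function('j')(Function('M')(5, 2))) = Mul(Add(-3, Mul(-71, Pow(-58, -1))), Add(9, Rational(-9, 2))) = Mul(Add(-3, Mul(-71, Rational(-1, 58))), Rational(9, 2)) = Mul(Add(-3, Rational(71, 58)), Rational(9, 2)) = Mul(Rational(-103, 58), Rational(9, 2)) = Rational(-927, 116)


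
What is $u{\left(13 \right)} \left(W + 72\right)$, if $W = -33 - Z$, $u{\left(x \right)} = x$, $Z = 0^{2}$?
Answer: $507$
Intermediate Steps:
$Z = 0$
$W = -33$ ($W = -33 - 0 = -33 + 0 = -33$)
$u{\left(13 \right)} \left(W + 72\right) = 13 \left(-33 + 72\right) = 13 \cdot 39 = 507$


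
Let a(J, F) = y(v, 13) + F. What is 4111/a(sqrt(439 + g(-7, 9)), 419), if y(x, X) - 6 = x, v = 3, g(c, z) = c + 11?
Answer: 4111/428 ≈ 9.6051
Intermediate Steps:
g(c, z) = 11 + c
y(x, X) = 6 + x
a(J, F) = 9 + F (a(J, F) = (6 + 3) + F = 9 + F)
4111/a(sqrt(439 + g(-7, 9)), 419) = 4111/(9 + 419) = 4111/428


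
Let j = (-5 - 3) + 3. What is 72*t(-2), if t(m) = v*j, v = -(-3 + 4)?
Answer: 360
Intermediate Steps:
v = -1 (v = -1*1 = -1)
j = -5 (j = -8 + 3 = -5)
t(m) = 5 (t(m) = -1*(-5) = 5)
72*t(-2) = 72*5 = 360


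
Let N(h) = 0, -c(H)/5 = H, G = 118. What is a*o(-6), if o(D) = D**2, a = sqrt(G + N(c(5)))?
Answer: 36*sqrt(118) ≈ 391.06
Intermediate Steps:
c(H) = -5*H
a = sqrt(118) (a = sqrt(118 + 0) = sqrt(118) ≈ 10.863)
a*o(-6) = sqrt(118)*(-6)**2 = sqrt(118)*36 = 36*sqrt(118)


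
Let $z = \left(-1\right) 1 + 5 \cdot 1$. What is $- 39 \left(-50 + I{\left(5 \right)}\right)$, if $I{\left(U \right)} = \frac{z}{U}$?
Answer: $\frac{9594}{5} \approx 1918.8$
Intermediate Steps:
$z = 4$ ($z = -1 + 5 = 4$)
$I{\left(U \right)} = \frac{4}{U}$
$- 39 \left(-50 + I{\left(5 \right)}\right) = - 39 \left(-50 + \frac{4}{5}\right) = \left(-39\right) \left(- \frac{246}{5}\right) = \frac{9594}{5}$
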